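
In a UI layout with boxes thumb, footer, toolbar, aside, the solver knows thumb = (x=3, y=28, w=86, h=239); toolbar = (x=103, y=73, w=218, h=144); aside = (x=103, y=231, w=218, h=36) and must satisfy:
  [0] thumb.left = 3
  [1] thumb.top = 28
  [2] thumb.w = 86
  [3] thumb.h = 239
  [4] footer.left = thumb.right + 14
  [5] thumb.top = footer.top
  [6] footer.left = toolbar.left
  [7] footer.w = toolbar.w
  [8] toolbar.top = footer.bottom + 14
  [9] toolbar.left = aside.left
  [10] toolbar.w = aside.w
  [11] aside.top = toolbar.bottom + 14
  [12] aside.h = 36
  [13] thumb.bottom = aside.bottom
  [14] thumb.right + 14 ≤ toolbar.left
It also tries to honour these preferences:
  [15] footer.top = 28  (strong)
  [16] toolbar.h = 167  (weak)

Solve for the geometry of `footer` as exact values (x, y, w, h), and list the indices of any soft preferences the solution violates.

footer = (x=103, y=28, w=218, h=31)
violated soft preferences: 16

1. footer.x = 103  [footer.left = thumb.right + 14]
2. footer.y = 28  [thumb.top = footer.top]
3. footer.w = 218  [footer.w = toolbar.w]
4. footer.h = 31  [toolbar.top = footer.bottom + 14]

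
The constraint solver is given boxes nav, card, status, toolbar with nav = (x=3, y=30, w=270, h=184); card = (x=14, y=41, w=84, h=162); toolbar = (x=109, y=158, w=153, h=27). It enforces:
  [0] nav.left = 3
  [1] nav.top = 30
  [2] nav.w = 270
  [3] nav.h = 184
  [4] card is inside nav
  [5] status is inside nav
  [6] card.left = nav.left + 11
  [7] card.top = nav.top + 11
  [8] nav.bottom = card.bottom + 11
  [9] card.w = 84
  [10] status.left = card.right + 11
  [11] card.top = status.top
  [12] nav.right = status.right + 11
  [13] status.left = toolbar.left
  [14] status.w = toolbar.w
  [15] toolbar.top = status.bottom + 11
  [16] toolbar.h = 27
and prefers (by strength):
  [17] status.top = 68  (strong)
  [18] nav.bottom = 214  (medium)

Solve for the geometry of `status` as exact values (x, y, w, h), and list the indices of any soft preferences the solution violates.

1. status.x = 109  [status.left = card.right + 11]
2. status.y = 41  [card.top = status.top]
3. status.w = 153  [nav.right = status.right + 11]
4. status.h = 106  [toolbar.top = status.bottom + 11]

status = (x=109, y=41, w=153, h=106)
violated soft preferences: 17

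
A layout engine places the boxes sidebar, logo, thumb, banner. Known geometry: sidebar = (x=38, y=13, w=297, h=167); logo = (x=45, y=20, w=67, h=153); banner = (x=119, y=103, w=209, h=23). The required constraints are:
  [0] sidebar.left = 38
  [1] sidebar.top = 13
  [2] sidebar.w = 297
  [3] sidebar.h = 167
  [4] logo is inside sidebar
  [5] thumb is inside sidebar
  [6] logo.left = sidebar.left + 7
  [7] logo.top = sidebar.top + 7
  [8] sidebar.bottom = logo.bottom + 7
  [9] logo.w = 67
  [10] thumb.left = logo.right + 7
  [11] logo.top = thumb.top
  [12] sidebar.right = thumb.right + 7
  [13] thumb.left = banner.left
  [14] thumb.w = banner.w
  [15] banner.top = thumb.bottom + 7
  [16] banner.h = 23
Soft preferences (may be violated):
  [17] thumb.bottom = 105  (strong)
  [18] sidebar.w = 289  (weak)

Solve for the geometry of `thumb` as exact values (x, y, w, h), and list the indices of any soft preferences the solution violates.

thumb = (x=119, y=20, w=209, h=76)
violated soft preferences: 17, 18

1. thumb.x = 119  [thumb.left = logo.right + 7]
2. thumb.y = 20  [logo.top = thumb.top]
3. thumb.w = 209  [sidebar.right = thumb.right + 7]
4. thumb.h = 76  [banner.top = thumb.bottom + 7]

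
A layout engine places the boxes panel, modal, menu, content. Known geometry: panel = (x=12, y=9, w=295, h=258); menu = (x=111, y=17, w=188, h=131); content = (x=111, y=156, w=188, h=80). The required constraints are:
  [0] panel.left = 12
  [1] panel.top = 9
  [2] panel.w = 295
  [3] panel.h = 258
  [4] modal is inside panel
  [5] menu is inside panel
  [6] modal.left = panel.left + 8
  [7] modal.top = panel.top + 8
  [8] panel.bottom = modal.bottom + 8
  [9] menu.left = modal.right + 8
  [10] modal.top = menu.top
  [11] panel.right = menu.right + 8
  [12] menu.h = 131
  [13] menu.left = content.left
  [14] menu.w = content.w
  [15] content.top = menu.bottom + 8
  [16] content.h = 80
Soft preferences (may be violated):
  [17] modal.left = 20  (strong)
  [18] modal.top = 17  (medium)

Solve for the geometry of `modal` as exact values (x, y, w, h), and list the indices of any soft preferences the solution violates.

1. modal.x = 20  [modal.left = panel.left + 8]
2. modal.y = 17  [modal.top = panel.top + 8]
3. modal.h = 242  [panel.bottom = modal.bottom + 8]
4. modal.w = 83  [menu.left = modal.right + 8]

modal = (x=20, y=17, w=83, h=242)
violated soft preferences: none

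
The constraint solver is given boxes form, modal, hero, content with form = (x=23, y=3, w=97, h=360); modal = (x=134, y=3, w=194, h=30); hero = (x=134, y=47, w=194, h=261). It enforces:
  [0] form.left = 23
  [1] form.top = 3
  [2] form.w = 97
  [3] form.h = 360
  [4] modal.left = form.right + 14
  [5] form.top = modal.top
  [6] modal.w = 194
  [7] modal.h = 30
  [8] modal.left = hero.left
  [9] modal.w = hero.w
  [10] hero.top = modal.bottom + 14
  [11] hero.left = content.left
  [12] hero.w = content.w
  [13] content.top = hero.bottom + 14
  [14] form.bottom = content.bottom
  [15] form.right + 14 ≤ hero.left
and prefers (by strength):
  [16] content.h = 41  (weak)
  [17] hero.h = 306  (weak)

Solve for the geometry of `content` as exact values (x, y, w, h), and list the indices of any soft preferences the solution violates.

1. content.x = 134  [hero.left = content.left]
2. content.w = 194  [hero.w = content.w]
3. content.y = 322  [content.top = hero.bottom + 14]
4. content.h = 41  [form.bottom = content.bottom]

content = (x=134, y=322, w=194, h=41)
violated soft preferences: 17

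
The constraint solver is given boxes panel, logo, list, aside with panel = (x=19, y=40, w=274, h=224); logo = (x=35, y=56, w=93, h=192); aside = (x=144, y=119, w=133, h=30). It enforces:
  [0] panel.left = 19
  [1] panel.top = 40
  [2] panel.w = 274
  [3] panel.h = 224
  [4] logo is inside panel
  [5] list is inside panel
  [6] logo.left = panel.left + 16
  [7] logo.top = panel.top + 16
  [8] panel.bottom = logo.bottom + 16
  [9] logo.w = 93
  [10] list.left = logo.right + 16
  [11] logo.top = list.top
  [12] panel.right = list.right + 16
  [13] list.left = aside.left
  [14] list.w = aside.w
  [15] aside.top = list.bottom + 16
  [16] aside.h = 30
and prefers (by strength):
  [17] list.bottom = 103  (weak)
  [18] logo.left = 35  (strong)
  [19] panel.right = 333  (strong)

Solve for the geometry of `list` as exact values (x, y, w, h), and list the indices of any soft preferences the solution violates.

list = (x=144, y=56, w=133, h=47)
violated soft preferences: 19

1. list.x = 144  [list.left = logo.right + 16]
2. list.y = 56  [logo.top = list.top]
3. list.w = 133  [panel.right = list.right + 16]
4. list.h = 47  [aside.top = list.bottom + 16]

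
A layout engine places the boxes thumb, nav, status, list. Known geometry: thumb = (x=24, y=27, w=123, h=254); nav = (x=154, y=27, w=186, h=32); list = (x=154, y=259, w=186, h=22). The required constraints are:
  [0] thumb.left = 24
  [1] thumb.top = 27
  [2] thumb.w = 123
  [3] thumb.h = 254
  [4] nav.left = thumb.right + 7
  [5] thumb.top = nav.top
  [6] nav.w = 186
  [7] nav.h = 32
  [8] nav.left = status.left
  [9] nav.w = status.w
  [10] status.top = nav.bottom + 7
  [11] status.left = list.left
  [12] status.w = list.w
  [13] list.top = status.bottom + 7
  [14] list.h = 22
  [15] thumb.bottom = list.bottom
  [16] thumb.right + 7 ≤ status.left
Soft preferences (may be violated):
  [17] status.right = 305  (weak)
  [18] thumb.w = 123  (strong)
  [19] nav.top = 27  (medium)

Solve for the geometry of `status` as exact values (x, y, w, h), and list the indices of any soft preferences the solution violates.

1. status.x = 154  [nav.left = status.left]
2. status.w = 186  [nav.w = status.w]
3. status.y = 66  [status.top = nav.bottom + 7]
4. status.h = 186  [list.top = status.bottom + 7]

status = (x=154, y=66, w=186, h=186)
violated soft preferences: 17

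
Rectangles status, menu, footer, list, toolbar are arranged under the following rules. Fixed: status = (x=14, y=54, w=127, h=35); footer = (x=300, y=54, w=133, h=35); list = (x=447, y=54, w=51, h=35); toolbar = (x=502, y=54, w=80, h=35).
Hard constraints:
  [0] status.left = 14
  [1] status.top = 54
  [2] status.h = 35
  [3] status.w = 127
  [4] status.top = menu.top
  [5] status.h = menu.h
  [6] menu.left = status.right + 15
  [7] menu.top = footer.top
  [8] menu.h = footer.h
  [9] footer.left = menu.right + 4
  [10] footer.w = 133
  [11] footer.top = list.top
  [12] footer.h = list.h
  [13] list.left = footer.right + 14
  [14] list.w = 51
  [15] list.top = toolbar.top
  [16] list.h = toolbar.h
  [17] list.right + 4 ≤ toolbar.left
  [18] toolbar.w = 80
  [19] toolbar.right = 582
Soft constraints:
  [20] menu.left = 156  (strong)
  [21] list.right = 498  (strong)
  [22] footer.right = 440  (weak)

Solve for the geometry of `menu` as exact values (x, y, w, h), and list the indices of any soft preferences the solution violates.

1. menu.y = 54  [status.top = menu.top]
2. menu.h = 35  [status.h = menu.h]
3. menu.x = 156  [menu.left = status.right + 15]
4. menu.w = 140  [footer.left = menu.right + 4]

menu = (x=156, y=54, w=140, h=35)
violated soft preferences: 22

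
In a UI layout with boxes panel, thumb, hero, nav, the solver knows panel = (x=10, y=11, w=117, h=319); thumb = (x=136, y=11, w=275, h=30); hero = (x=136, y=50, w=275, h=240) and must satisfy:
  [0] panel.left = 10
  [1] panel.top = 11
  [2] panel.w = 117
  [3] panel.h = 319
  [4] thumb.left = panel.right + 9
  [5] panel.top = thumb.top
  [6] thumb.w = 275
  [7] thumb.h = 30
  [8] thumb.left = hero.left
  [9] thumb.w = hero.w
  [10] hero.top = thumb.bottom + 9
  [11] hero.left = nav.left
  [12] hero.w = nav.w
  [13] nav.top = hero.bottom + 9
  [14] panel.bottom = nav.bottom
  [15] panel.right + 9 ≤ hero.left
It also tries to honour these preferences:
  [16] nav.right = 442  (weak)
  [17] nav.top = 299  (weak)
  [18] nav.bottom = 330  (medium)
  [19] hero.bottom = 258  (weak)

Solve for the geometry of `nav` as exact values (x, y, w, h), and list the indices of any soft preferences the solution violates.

1. nav.x = 136  [hero.left = nav.left]
2. nav.w = 275  [hero.w = nav.w]
3. nav.y = 299  [nav.top = hero.bottom + 9]
4. nav.h = 31  [panel.bottom = nav.bottom]

nav = (x=136, y=299, w=275, h=31)
violated soft preferences: 16, 19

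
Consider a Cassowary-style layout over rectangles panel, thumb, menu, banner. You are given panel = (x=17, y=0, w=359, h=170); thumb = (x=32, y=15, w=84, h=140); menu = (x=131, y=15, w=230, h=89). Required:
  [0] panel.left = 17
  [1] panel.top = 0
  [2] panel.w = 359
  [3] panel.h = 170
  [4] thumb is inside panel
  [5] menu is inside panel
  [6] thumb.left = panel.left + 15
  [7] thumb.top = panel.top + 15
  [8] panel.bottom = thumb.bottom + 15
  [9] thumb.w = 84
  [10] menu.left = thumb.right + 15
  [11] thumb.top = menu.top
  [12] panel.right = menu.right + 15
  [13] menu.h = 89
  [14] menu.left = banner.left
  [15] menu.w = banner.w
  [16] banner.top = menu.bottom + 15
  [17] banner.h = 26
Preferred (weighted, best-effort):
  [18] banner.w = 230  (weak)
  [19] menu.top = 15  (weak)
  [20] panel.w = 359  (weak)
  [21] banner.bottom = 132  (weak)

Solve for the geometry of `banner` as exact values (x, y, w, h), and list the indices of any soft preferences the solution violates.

banner = (x=131, y=119, w=230, h=26)
violated soft preferences: 21

1. banner.x = 131  [menu.left = banner.left]
2. banner.w = 230  [menu.w = banner.w]
3. banner.y = 119  [banner.top = menu.bottom + 15]
4. banner.h = 26  [banner.h = 26]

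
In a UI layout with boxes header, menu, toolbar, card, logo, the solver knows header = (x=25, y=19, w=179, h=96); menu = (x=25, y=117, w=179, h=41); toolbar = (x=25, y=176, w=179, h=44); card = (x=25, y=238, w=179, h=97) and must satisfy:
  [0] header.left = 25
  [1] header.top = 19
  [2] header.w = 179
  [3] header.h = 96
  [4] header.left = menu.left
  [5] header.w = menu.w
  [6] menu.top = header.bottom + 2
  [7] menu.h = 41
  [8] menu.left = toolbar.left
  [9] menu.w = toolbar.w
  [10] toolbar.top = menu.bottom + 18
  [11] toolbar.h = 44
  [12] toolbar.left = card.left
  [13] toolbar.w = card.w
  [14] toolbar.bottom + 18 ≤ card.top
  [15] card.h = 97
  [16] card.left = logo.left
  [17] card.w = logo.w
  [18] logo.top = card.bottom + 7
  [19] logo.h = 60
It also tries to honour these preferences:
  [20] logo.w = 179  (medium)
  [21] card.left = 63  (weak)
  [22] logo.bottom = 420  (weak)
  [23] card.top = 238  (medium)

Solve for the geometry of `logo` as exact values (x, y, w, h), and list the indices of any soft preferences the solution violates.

logo = (x=25, y=342, w=179, h=60)
violated soft preferences: 21, 22

1. logo.x = 25  [card.left = logo.left]
2. logo.w = 179  [card.w = logo.w]
3. logo.y = 342  [logo.top = card.bottom + 7]
4. logo.h = 60  [logo.h = 60]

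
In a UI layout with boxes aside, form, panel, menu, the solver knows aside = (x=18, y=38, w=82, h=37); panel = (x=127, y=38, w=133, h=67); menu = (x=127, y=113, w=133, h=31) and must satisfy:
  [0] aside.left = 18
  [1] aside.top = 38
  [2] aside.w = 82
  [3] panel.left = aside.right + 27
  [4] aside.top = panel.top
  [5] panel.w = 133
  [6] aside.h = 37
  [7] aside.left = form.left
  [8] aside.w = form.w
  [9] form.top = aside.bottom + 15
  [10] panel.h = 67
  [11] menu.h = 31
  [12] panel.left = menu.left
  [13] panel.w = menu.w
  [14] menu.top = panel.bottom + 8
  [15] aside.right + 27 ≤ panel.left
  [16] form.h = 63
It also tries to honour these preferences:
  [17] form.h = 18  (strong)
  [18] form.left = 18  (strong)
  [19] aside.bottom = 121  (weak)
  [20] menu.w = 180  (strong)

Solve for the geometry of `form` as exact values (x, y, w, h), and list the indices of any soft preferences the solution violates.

form = (x=18, y=90, w=82, h=63)
violated soft preferences: 17, 19, 20

1. form.x = 18  [aside.left = form.left]
2. form.w = 82  [aside.w = form.w]
3. form.y = 90  [form.top = aside.bottom + 15]
4. form.h = 63  [form.h = 63]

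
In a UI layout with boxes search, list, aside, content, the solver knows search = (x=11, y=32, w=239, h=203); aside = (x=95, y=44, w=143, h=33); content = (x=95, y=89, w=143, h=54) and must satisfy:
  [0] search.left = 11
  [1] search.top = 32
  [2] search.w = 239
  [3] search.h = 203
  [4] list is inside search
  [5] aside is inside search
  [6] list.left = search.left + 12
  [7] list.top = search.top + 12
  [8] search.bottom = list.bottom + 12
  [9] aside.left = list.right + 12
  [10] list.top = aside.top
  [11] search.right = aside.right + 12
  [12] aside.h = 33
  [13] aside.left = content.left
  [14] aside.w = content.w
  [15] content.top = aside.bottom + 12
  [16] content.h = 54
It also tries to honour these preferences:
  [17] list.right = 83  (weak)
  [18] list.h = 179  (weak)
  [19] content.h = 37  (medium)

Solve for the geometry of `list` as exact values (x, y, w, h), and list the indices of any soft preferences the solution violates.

1. list.x = 23  [list.left = search.left + 12]
2. list.y = 44  [list.top = search.top + 12]
3. list.h = 179  [search.bottom = list.bottom + 12]
4. list.w = 60  [aside.left = list.right + 12]

list = (x=23, y=44, w=60, h=179)
violated soft preferences: 19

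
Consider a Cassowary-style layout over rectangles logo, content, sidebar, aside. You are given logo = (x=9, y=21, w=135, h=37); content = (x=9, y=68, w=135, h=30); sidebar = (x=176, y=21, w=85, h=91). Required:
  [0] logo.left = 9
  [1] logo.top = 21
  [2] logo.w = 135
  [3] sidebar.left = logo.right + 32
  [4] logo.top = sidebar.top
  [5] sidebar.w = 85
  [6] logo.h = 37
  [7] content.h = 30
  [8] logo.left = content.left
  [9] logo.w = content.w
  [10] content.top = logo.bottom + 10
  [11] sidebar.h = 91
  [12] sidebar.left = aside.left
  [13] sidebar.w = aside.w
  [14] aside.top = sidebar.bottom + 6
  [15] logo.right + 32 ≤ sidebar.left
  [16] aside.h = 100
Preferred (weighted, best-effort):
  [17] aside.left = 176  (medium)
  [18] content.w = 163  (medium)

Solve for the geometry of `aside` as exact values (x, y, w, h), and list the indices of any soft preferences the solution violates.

1. aside.x = 176  [sidebar.left = aside.left]
2. aside.w = 85  [sidebar.w = aside.w]
3. aside.y = 118  [aside.top = sidebar.bottom + 6]
4. aside.h = 100  [aside.h = 100]

aside = (x=176, y=118, w=85, h=100)
violated soft preferences: 18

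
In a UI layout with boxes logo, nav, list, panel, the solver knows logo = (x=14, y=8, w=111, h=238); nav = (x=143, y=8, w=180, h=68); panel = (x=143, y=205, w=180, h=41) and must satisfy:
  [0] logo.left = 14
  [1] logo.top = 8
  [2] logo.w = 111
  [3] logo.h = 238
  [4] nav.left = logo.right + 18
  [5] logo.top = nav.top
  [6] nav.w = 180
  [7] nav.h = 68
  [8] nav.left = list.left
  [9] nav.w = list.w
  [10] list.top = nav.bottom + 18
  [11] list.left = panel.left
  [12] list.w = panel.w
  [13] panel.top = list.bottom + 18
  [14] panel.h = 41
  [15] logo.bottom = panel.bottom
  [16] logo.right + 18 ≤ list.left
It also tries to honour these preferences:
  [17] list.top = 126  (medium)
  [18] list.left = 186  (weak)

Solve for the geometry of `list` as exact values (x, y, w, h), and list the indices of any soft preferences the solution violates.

list = (x=143, y=94, w=180, h=93)
violated soft preferences: 17, 18

1. list.x = 143  [nav.left = list.left]
2. list.w = 180  [nav.w = list.w]
3. list.y = 94  [list.top = nav.bottom + 18]
4. list.h = 93  [panel.top = list.bottom + 18]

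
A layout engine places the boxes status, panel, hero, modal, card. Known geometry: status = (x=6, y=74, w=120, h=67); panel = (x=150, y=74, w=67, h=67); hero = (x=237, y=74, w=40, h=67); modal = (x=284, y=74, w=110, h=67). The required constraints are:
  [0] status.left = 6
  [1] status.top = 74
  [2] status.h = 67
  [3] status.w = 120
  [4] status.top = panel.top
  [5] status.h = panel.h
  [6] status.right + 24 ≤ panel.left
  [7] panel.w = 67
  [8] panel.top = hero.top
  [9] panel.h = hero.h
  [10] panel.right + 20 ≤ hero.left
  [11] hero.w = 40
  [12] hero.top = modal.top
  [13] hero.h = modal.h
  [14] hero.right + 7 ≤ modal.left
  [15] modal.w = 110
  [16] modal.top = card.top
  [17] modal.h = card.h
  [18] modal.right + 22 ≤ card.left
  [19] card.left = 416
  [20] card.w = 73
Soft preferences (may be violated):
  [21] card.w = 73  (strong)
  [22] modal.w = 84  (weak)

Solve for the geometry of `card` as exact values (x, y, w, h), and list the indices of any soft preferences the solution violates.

1. card.y = 74  [modal.top = card.top]
2. card.h = 67  [modal.h = card.h]
3. card.x = 416  [card.left = 416]
4. card.w = 73  [card.w = 73]

card = (x=416, y=74, w=73, h=67)
violated soft preferences: 22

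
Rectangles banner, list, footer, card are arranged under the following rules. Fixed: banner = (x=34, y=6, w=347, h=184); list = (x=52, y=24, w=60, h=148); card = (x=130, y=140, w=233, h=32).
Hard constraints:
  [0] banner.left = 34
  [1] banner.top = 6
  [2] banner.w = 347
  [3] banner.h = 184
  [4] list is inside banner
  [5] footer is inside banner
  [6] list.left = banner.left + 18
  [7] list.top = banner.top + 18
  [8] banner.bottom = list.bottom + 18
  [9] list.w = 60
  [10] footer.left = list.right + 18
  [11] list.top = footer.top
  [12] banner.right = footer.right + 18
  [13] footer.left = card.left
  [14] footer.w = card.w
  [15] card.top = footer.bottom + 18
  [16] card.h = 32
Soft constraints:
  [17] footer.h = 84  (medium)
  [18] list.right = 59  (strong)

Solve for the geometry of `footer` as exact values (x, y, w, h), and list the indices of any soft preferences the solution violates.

1. footer.x = 130  [footer.left = list.right + 18]
2. footer.y = 24  [list.top = footer.top]
3. footer.w = 233  [banner.right = footer.right + 18]
4. footer.h = 98  [card.top = footer.bottom + 18]

footer = (x=130, y=24, w=233, h=98)
violated soft preferences: 17, 18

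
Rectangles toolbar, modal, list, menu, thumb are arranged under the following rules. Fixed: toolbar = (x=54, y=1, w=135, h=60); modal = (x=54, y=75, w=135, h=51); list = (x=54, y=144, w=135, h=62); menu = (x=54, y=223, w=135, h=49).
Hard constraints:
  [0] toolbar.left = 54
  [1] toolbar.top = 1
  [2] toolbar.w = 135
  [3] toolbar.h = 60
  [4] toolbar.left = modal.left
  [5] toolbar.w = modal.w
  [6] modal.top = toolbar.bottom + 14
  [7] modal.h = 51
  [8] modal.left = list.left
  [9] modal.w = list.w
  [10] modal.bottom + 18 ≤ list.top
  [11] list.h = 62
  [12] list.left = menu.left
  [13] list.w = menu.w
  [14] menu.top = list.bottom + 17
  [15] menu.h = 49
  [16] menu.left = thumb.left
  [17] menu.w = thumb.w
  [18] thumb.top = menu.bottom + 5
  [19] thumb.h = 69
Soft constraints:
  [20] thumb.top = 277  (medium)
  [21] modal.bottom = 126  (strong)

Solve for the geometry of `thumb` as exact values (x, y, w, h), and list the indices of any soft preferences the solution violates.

1. thumb.x = 54  [menu.left = thumb.left]
2. thumb.w = 135  [menu.w = thumb.w]
3. thumb.y = 277  [thumb.top = menu.bottom + 5]
4. thumb.h = 69  [thumb.h = 69]

thumb = (x=54, y=277, w=135, h=69)
violated soft preferences: none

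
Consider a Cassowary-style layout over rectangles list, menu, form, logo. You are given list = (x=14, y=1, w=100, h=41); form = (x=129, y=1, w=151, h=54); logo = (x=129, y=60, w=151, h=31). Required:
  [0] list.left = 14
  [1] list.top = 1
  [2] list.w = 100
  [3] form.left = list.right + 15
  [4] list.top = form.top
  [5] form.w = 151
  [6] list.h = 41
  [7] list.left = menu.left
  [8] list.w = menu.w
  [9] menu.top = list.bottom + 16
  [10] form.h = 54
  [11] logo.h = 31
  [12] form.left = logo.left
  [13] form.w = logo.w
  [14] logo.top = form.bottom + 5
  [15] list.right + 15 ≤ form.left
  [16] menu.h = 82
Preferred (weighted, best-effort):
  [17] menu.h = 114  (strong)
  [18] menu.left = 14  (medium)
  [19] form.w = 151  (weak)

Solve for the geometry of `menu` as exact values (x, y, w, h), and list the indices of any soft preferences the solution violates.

1. menu.x = 14  [list.left = menu.left]
2. menu.w = 100  [list.w = menu.w]
3. menu.y = 58  [menu.top = list.bottom + 16]
4. menu.h = 82  [menu.h = 82]

menu = (x=14, y=58, w=100, h=82)
violated soft preferences: 17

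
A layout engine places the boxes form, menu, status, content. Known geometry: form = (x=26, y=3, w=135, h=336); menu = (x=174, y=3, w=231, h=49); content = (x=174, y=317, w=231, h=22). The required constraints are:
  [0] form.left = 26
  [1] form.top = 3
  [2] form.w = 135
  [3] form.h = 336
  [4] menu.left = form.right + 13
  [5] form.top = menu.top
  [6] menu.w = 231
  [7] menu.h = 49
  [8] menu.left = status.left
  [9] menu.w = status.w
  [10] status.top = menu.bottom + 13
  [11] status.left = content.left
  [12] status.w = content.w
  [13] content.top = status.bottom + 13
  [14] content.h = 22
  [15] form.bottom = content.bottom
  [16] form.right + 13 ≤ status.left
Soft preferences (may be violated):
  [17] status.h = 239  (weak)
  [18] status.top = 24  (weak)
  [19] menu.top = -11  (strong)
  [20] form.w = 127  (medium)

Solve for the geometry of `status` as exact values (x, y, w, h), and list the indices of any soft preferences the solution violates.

status = (x=174, y=65, w=231, h=239)
violated soft preferences: 18, 19, 20

1. status.x = 174  [menu.left = status.left]
2. status.w = 231  [menu.w = status.w]
3. status.y = 65  [status.top = menu.bottom + 13]
4. status.h = 239  [content.top = status.bottom + 13]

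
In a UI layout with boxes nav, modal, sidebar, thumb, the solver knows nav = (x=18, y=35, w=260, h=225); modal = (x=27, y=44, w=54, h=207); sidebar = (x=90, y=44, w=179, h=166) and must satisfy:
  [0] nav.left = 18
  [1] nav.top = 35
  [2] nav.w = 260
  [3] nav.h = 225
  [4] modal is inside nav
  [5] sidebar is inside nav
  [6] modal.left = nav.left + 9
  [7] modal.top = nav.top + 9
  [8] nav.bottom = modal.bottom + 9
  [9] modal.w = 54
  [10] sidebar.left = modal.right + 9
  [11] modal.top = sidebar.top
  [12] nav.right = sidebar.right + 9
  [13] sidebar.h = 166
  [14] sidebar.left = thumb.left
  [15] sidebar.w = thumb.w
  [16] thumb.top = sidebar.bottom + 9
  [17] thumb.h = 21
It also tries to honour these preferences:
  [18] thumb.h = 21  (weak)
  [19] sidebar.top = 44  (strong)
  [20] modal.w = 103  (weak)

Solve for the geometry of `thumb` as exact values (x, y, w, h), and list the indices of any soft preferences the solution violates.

thumb = (x=90, y=219, w=179, h=21)
violated soft preferences: 20

1. thumb.x = 90  [sidebar.left = thumb.left]
2. thumb.w = 179  [sidebar.w = thumb.w]
3. thumb.y = 219  [thumb.top = sidebar.bottom + 9]
4. thumb.h = 21  [thumb.h = 21]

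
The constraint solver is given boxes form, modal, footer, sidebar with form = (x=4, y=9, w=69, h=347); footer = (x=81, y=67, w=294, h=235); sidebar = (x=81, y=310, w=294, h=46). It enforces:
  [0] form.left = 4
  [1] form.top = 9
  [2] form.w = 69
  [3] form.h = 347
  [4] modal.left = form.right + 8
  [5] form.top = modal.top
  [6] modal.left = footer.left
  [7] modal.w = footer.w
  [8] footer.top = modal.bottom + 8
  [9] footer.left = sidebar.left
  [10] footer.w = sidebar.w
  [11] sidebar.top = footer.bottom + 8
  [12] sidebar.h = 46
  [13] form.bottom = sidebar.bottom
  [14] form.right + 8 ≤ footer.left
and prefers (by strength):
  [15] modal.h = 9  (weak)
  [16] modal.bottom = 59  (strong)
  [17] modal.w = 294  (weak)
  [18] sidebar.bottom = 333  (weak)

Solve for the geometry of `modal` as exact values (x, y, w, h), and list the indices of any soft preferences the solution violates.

1. modal.x = 81  [modal.left = form.right + 8]
2. modal.y = 9  [form.top = modal.top]
3. modal.w = 294  [modal.w = footer.w]
4. modal.h = 50  [footer.top = modal.bottom + 8]

modal = (x=81, y=9, w=294, h=50)
violated soft preferences: 15, 18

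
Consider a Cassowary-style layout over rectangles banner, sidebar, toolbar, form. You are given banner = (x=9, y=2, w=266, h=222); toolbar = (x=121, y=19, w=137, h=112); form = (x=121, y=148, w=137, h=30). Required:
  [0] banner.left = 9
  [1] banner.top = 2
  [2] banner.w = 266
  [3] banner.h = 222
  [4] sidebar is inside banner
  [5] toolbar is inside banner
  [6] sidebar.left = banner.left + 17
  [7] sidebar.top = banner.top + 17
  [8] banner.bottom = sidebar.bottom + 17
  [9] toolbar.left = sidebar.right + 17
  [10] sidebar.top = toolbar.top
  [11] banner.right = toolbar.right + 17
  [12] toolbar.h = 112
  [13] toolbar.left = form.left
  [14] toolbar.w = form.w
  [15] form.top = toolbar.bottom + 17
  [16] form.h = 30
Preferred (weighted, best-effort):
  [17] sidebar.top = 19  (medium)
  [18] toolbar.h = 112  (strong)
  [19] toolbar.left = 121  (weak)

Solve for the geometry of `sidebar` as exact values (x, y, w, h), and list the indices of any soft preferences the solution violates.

sidebar = (x=26, y=19, w=78, h=188)
violated soft preferences: none

1. sidebar.x = 26  [sidebar.left = banner.left + 17]
2. sidebar.y = 19  [sidebar.top = banner.top + 17]
3. sidebar.h = 188  [banner.bottom = sidebar.bottom + 17]
4. sidebar.w = 78  [toolbar.left = sidebar.right + 17]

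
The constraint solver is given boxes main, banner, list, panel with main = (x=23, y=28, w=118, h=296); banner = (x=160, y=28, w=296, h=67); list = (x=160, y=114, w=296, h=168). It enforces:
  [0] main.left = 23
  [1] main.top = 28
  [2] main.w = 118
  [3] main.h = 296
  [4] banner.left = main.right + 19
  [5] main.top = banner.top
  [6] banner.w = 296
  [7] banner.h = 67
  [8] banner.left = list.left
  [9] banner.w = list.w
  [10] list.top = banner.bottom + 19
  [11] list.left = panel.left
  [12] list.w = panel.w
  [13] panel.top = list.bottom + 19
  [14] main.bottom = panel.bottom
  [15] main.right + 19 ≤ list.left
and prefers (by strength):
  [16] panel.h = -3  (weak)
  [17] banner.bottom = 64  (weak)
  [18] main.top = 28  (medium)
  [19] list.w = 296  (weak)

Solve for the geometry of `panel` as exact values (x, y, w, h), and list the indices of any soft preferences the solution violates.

1. panel.x = 160  [list.left = panel.left]
2. panel.w = 296  [list.w = panel.w]
3. panel.y = 301  [panel.top = list.bottom + 19]
4. panel.h = 23  [main.bottom = panel.bottom]

panel = (x=160, y=301, w=296, h=23)
violated soft preferences: 16, 17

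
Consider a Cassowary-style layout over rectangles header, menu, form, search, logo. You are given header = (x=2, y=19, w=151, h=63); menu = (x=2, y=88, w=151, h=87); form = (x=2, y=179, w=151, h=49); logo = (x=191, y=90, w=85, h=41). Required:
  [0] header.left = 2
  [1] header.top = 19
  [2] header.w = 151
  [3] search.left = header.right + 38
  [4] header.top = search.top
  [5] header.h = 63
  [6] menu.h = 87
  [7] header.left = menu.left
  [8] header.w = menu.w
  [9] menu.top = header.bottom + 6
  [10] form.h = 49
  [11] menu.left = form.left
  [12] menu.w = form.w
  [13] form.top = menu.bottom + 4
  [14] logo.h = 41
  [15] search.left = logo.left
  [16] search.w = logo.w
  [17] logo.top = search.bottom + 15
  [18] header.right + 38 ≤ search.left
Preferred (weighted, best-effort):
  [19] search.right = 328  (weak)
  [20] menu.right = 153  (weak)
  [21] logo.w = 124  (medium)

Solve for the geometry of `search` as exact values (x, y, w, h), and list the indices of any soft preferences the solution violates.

search = (x=191, y=19, w=85, h=56)
violated soft preferences: 19, 21

1. search.x = 191  [search.left = header.right + 38]
2. search.y = 19  [header.top = search.top]
3. search.w = 85  [search.w = logo.w]
4. search.h = 56  [logo.top = search.bottom + 15]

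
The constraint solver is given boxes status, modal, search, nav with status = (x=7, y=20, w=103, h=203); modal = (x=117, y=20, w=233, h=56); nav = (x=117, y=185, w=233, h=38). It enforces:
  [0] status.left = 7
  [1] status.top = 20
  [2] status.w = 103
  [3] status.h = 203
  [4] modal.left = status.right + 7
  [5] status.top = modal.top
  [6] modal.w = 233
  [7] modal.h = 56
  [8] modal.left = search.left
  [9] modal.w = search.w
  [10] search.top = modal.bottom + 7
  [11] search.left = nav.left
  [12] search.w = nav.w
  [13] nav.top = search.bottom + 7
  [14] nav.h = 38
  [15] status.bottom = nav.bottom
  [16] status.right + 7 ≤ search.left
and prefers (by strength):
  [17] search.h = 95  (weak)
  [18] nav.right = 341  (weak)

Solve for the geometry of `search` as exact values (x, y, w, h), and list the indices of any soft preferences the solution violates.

1. search.x = 117  [modal.left = search.left]
2. search.w = 233  [modal.w = search.w]
3. search.y = 83  [search.top = modal.bottom + 7]
4. search.h = 95  [nav.top = search.bottom + 7]

search = (x=117, y=83, w=233, h=95)
violated soft preferences: 18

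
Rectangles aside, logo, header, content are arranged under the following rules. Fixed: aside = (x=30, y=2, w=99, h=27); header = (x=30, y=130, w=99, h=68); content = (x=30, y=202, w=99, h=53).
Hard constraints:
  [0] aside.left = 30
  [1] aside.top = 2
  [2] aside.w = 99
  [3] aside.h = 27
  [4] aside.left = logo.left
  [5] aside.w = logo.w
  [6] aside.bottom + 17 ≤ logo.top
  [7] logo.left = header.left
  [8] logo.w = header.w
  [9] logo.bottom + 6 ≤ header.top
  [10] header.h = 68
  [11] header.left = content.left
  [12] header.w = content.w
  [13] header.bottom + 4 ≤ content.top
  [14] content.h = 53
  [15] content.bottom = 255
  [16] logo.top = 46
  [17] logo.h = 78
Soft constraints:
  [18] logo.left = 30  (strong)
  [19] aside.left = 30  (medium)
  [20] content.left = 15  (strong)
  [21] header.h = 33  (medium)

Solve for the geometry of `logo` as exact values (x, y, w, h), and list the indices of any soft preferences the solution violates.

1. logo.x = 30  [aside.left = logo.left]
2. logo.w = 99  [aside.w = logo.w]
3. logo.y = 46  [logo.top = 46]
4. logo.h = 78  [logo.h = 78]

logo = (x=30, y=46, w=99, h=78)
violated soft preferences: 20, 21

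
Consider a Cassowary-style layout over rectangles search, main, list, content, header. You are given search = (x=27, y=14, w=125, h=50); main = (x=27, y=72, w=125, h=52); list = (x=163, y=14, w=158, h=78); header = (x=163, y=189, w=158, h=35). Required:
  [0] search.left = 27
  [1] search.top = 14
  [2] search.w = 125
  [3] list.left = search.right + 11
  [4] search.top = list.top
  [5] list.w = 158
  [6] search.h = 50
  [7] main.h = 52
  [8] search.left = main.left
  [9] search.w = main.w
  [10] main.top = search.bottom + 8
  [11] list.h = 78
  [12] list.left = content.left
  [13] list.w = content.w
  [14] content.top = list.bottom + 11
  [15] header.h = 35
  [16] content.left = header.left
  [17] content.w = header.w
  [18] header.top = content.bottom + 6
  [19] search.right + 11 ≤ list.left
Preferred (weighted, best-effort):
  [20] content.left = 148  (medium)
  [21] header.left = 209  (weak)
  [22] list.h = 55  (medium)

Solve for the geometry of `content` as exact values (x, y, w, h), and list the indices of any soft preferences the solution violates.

1. content.x = 163  [list.left = content.left]
2. content.w = 158  [list.w = content.w]
3. content.y = 103  [content.top = list.bottom + 11]
4. content.h = 80  [header.top = content.bottom + 6]

content = (x=163, y=103, w=158, h=80)
violated soft preferences: 20, 21, 22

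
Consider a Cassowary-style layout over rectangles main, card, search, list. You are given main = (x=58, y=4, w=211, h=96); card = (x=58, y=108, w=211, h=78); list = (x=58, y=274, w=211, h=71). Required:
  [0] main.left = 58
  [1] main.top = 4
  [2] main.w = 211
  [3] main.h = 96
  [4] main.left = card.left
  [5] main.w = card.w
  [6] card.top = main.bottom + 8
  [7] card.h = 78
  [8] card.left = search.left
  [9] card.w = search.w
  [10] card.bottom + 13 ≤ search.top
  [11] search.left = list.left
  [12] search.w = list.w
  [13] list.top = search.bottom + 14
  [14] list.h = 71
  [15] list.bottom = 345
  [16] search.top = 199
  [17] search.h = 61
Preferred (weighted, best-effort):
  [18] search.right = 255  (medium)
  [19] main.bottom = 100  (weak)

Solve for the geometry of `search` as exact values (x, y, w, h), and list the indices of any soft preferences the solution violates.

1. search.x = 58  [card.left = search.left]
2. search.w = 211  [card.w = search.w]
3. search.y = 199  [search.top = 199]
4. search.h = 61  [search.h = 61]

search = (x=58, y=199, w=211, h=61)
violated soft preferences: 18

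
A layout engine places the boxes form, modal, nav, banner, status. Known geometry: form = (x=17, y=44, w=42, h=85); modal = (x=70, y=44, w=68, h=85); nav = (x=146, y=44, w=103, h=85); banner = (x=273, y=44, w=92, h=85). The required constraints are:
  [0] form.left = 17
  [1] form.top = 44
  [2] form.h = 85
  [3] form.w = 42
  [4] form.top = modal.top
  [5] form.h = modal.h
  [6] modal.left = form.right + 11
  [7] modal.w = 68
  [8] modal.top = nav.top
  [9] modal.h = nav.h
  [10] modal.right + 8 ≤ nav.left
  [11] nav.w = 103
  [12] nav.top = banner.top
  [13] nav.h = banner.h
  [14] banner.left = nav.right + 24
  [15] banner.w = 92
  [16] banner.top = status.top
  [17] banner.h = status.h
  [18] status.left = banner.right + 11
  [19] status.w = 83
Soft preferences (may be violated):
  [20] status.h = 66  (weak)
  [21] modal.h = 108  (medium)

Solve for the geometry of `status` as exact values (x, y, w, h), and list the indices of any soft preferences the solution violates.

1. status.y = 44  [banner.top = status.top]
2. status.h = 85  [banner.h = status.h]
3. status.x = 376  [status.left = banner.right + 11]
4. status.w = 83  [status.w = 83]

status = (x=376, y=44, w=83, h=85)
violated soft preferences: 20, 21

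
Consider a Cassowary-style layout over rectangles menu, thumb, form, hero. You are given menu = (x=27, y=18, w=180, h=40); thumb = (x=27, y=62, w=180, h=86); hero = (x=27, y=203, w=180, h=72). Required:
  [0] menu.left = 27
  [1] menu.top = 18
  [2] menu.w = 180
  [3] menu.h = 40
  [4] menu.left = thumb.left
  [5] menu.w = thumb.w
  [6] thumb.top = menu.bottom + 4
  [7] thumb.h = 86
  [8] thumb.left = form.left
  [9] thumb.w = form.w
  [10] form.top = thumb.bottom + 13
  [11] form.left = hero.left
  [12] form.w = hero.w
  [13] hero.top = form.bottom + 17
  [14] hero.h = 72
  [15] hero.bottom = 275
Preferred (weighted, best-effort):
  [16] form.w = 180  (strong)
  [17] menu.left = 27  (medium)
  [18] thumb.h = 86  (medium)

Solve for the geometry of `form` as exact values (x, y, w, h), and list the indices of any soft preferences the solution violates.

form = (x=27, y=161, w=180, h=25)
violated soft preferences: none

1. form.x = 27  [thumb.left = form.left]
2. form.w = 180  [thumb.w = form.w]
3. form.y = 161  [form.top = thumb.bottom + 13]
4. form.h = 25  [hero.top = form.bottom + 17]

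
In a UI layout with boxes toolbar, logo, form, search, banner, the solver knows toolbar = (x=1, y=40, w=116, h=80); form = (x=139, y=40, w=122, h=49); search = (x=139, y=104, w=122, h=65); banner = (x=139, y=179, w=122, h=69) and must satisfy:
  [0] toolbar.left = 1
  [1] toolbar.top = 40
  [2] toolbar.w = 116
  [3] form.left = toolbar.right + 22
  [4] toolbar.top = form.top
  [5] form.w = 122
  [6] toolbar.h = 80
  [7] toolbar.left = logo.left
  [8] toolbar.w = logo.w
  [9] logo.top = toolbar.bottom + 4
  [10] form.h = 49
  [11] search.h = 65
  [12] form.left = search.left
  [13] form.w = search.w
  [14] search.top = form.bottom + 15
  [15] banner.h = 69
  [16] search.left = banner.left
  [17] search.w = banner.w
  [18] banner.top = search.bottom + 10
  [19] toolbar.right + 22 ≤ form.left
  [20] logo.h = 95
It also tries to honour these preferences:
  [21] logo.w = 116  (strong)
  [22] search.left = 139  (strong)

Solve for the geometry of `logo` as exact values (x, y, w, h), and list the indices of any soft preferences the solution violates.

1. logo.x = 1  [toolbar.left = logo.left]
2. logo.w = 116  [toolbar.w = logo.w]
3. logo.y = 124  [logo.top = toolbar.bottom + 4]
4. logo.h = 95  [logo.h = 95]

logo = (x=1, y=124, w=116, h=95)
violated soft preferences: none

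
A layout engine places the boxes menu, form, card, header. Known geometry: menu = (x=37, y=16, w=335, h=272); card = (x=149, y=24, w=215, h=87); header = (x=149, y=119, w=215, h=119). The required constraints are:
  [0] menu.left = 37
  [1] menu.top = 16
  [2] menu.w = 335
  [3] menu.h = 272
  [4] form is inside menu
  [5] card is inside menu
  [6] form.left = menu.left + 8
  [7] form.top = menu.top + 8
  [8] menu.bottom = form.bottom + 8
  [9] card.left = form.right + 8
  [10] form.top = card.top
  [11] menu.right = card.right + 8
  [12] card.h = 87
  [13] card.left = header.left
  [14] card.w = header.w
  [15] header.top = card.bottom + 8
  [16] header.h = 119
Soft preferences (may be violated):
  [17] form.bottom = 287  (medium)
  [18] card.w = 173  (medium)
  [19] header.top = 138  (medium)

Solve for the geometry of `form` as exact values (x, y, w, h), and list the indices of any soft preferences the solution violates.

1. form.x = 45  [form.left = menu.left + 8]
2. form.y = 24  [form.top = menu.top + 8]
3. form.h = 256  [menu.bottom = form.bottom + 8]
4. form.w = 96  [card.left = form.right + 8]

form = (x=45, y=24, w=96, h=256)
violated soft preferences: 17, 18, 19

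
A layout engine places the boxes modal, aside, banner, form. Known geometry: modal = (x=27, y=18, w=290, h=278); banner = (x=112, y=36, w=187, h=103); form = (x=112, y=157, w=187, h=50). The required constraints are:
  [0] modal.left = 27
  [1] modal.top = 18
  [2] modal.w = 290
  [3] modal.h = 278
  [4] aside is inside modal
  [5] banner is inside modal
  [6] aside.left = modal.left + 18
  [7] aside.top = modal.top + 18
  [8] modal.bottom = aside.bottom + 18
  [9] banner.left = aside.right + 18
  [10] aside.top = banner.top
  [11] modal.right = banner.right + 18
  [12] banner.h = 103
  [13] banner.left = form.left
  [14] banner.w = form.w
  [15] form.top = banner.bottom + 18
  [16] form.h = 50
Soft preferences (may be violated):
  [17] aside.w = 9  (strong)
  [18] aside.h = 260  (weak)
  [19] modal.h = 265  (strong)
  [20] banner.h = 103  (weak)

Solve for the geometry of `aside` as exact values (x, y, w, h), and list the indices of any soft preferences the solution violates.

1. aside.x = 45  [aside.left = modal.left + 18]
2. aside.y = 36  [aside.top = modal.top + 18]
3. aside.h = 242  [modal.bottom = aside.bottom + 18]
4. aside.w = 49  [banner.left = aside.right + 18]

aside = (x=45, y=36, w=49, h=242)
violated soft preferences: 17, 18, 19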